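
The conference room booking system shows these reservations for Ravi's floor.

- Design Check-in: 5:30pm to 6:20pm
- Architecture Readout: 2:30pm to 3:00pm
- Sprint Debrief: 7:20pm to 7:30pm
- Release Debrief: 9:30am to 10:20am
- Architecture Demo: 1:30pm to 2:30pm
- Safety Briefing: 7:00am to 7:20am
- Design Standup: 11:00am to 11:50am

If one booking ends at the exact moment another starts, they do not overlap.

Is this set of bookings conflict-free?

Two intervals overlap when each starts before the other ends.
Sorted by start: Safety Briefing, Release Debrief, Design Standup, Architecture Demo, Architecture Readout, Design Check-in, Sprint Debrief.
Release Debrief starts after Safety Briefing ends — done with Safety Briefing.
Design Standup starts after Release Debrief ends — done with Release Debrief.
Architecture Demo starts after Design Standup ends — done with Design Standup.
Architecture Readout starts exactly when Architecture Demo ends (back-to-back, no overlap) — done with Architecture Demo.
Design Check-in starts after Architecture Readout ends — done with Architecture Readout.
Sprint Debrief starts after Design Check-in ends.
Every pair is clear; the schedule has no overlaps.

Yes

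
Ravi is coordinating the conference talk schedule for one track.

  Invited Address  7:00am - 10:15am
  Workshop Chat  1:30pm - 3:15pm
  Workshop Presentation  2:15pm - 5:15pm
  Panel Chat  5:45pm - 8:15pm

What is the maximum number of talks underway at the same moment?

2

Walk through starts and ends in time order (an end at T is processed before a start at T):
7:00am start Invited Address → 1
10:15am end Invited Address → 0
1:30pm start Workshop Chat → 1
2:15pm start Workshop Presentation → 2
3:15pm end Workshop Chat → 1
5:15pm end Workshop Presentation → 0
5:45pm start Panel Chat → 1
8:15pm end Panel Chat → 0
Peak is 2, at 2:15pm (Workshop Chat, Workshop Presentation).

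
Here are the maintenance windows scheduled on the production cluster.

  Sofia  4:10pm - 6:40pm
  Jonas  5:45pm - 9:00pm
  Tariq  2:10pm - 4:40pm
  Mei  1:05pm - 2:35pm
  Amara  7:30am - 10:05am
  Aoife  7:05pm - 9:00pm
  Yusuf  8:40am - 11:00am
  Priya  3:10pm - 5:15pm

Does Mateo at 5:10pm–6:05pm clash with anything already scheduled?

Yes — it overlaps Jonas, Priya, Sofia

Amara: ends 10:05am at or before Mateo starts 5:10pm → clear.
Yusuf: ends 11:00am at or before Mateo starts 5:10pm → clear.
Mei: ends 2:35pm at or before Mateo starts 5:10pm → clear.
Tariq: ends 4:40pm at or before Mateo starts 5:10pm → clear.
Priya: starts 3:10pm before Mateo ends 6:05pm, and ends 5:15pm after Mateo starts 5:10pm → overlap.
Sofia: starts 4:10pm before Mateo ends 6:05pm, and ends 6:40pm after Mateo starts 5:10pm → overlap.
Jonas: starts 5:45pm before Mateo ends 6:05pm, and ends 9:00pm after Mateo starts 5:10pm → overlap.
Aoife: starts 7:05pm at or after Mateo ends 6:05pm → clear.
Mateo overlaps Priya, Sofia, Jonas.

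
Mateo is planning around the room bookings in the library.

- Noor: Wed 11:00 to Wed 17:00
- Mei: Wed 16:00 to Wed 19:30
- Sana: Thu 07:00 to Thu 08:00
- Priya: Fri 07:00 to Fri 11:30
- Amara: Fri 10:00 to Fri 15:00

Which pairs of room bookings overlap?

Amara & Priya, Mei & Noor

Sorted by start: Noor, Mei, Sana, Priya, Amara.
Mei starts before Noor ends → Noor and Mei overlap.
Sana starts after Noor ends, so nothing later overlaps Noor either.
Sana starts after Mei ends, so nothing later overlaps Mei either.
Priya starts after Sana ends, so nothing later overlaps Sana either.
Amara starts before Priya ends → Priya and Amara overlap.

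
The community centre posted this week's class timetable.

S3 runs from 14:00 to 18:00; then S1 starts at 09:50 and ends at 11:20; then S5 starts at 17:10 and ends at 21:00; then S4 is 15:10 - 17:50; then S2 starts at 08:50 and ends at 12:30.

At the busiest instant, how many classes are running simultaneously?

3

Sort all start/end points and keep a running count:
08:50 start S2 → 1
09:50 start S1 → 2
11:20 end S1 → 1
12:30 end S2 → 0
14:00 start S3 → 1
15:10 start S4 → 2
17:10 start S5 → 3
17:50 end S4 → 2
18:00 end S3 → 1
21:00 end S5 → 0
Peak is 3, at 17:10 (S3, S4, S5).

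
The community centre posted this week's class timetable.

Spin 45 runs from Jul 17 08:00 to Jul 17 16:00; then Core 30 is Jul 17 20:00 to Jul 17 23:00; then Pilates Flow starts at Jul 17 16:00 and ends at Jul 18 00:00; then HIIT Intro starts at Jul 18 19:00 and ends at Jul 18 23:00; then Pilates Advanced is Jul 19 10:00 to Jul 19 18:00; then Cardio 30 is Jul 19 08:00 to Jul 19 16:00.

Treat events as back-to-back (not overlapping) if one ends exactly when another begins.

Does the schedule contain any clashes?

Sorted by start: Spin 45, Pilates Flow, Core 30, HIIT Intro, Cardio 30, Pilates Advanced.
Pilates Flow starts exactly when Spin 45 ends (back-to-back, no overlap) — done with Spin 45.
Core 30 starts before Pilates Flow ends → Pilates Flow and Core 30 overlap.
That's a conflict, so the schedule is not conflict-free.

Yes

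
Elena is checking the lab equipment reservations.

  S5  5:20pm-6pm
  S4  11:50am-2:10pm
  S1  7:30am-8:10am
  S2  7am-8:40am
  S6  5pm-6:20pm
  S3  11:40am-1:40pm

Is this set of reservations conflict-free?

No

Sorted by start: S2, S1, S3, S4, S6, S5.
S1 starts before S2 ends → S2 and S1 overlap.
That's a conflict, so the schedule is not conflict-free.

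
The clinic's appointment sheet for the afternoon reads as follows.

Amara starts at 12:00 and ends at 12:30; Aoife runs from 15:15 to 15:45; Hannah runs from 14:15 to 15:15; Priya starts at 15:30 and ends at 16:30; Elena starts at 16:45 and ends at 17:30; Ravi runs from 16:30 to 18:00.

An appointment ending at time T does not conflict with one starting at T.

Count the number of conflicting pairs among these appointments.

Check each pair: they overlap iff neither finishes before the other starts.
Sorted by start: Amara, Hannah, Aoife, Priya, Ravi, Elena.
Hannah starts after Amara ends, so Amara has no further overlaps.
Aoife starts exactly when Hannah ends (back-to-back, no overlap), so Hannah has no further overlaps.
Priya starts before Aoife ends → Aoife and Priya overlap.
Ravi starts after Aoife ends, so Aoife has no further overlaps.
Ravi starts exactly when Priya ends (back-to-back, no overlap), so Priya has no further overlaps.
Elena starts before Ravi ends → Ravi and Elena overlap.
Overlapping pairs: Aoife & Priya, Elena & Ravi — 2 in total.

2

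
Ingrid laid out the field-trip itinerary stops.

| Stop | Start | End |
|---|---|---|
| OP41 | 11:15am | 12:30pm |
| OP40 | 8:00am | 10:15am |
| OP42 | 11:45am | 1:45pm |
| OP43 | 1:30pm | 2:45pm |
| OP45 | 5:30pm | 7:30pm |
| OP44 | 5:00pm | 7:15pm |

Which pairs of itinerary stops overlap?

Sorted by start: OP40, OP41, OP42, OP43, OP44, OP45.
OP41 starts after OP40 ends; OP40 is clear from here.
OP42 starts before OP41 ends → OP41 and OP42 overlap.
OP43 starts after OP41 ends; OP41 is clear from here.
OP43 starts before OP42 ends → OP42 and OP43 overlap.
OP44 starts after OP42 ends; OP42 is clear from here.
OP44 starts after OP43 ends; OP43 is clear from here.
OP45 starts before OP44 ends → OP44 and OP45 overlap.

OP41 & OP42, OP42 & OP43, OP44 & OP45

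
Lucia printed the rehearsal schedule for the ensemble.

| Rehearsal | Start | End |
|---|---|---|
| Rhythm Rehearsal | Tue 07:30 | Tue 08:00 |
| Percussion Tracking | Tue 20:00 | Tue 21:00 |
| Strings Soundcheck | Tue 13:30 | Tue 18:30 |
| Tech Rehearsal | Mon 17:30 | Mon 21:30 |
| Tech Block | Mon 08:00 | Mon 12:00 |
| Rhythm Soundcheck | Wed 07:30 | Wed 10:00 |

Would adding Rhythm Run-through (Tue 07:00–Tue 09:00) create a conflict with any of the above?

Yes — it overlaps Rhythm Rehearsal

Tech Block: ends Mon 12:00 at or before Rhythm Run-through starts Tue 07:00 → clear.
Tech Rehearsal: ends Mon 21:30 at or before Rhythm Run-through starts Tue 07:00 → clear.
Rhythm Rehearsal: starts Tue 07:30 before Rhythm Run-through ends Tue 09:00, and ends Tue 08:00 after Rhythm Run-through starts Tue 07:00 → overlap.
Strings Soundcheck: starts Tue 13:30 at or after Rhythm Run-through ends Tue 09:00 → clear.
Percussion Tracking: starts Tue 20:00 at or after Rhythm Run-through ends Tue 09:00 → clear.
Rhythm Soundcheck: starts Wed 07:30 at or after Rhythm Run-through ends Tue 09:00 → clear.
Rhythm Run-through overlaps Rhythm Rehearsal.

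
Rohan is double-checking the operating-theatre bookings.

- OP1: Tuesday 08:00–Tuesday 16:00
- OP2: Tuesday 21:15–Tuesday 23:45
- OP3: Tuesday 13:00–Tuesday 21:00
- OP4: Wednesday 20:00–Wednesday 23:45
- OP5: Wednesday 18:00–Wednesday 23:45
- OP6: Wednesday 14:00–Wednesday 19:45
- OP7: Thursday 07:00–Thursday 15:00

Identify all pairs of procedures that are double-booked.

OP1 & OP3, OP4 & OP5, OP5 & OP6

Sorted by start: OP1, OP3, OP2, OP6, OP5, OP4, OP7.
OP3 starts before OP1 ends → OP1 and OP3 overlap.
OP2 starts after OP1 ends; OP1 is clear from here.
OP2 starts after OP3 ends; OP3 is clear from here.
OP6 starts after OP2 ends; OP2 is clear from here.
OP5 starts before OP6 ends → OP6 and OP5 overlap.
OP4 starts after OP6 ends; OP6 is clear from here.
OP4 starts before OP5 ends → OP5 and OP4 overlap.
OP7 starts after OP5 ends.
OP7 starts after OP4 ends.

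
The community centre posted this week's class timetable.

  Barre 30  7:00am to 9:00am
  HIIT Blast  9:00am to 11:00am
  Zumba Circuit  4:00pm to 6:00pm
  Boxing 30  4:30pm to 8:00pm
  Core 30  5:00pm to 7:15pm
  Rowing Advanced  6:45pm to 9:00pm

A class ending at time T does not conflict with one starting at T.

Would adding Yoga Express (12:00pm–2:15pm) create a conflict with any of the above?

Barre 30: ends 9:00am at or before Yoga Express starts 12:00pm → clear.
HIIT Blast: ends 11:00am at or before Yoga Express starts 12:00pm → clear.
Zumba Circuit: starts 4:00pm at or after Yoga Express ends 2:15pm → clear.
Boxing 30: starts 4:30pm at or after Yoga Express ends 2:15pm → clear.
Core 30: starts 5:00pm at or after Yoga Express ends 2:15pm → clear.
Rowing Advanced: starts 6:45pm at or after Yoga Express ends 2:15pm → clear.

No — it doesn't clash with anything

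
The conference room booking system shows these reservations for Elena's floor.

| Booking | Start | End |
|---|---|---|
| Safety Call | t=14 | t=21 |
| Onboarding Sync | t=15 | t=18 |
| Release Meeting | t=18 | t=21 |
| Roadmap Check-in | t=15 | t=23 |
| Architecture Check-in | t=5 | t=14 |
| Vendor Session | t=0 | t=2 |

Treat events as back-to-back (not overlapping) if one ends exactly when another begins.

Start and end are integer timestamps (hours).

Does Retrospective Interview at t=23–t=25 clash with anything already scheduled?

Vendor Session: ends t=2 at or before Retrospective Interview starts t=23 → clear.
Architecture Check-in: ends t=14 at or before Retrospective Interview starts t=23 → clear.
Safety Call: ends t=21 at or before Retrospective Interview starts t=23 → clear.
Onboarding Sync: ends t=18 at or before Retrospective Interview starts t=23 → clear.
Roadmap Check-in: ends t=23 at or before Retrospective Interview starts t=23 → clear.
Release Meeting: ends t=21 at or before Retrospective Interview starts t=23 → clear.

No — it doesn't clash with anything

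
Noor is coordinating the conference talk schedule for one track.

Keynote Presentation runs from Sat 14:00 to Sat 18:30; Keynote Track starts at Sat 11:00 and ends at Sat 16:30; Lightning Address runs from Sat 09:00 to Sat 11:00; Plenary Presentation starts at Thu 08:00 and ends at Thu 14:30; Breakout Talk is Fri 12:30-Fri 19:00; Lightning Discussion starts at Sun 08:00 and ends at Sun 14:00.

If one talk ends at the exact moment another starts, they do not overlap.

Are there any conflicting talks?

Sorted by start: Plenary Presentation, Breakout Talk, Lightning Address, Keynote Track, Keynote Presentation, Lightning Discussion.
Breakout Talk starts after Plenary Presentation ends; Plenary Presentation is clear from here.
Lightning Address starts after Breakout Talk ends; Breakout Talk is clear from here.
Keynote Track starts exactly when Lightning Address ends (back-to-back, no overlap); Lightning Address is clear from here.
Keynote Presentation starts before Keynote Track ends → Keynote Track and Keynote Presentation overlap.
That's a conflict, so the schedule is not conflict-free.

Yes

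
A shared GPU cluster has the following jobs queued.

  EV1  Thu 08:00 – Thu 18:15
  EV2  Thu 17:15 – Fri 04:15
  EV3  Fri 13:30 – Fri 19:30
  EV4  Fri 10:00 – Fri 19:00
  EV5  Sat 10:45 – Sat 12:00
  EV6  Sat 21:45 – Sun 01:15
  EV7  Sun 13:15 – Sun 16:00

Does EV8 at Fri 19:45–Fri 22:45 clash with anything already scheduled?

No — it doesn't clash with anything

EV1: ends Thu 18:15 at or before EV8 starts Fri 19:45 → clear.
EV2: ends Fri 04:15 at or before EV8 starts Fri 19:45 → clear.
EV4: ends Fri 19:00 at or before EV8 starts Fri 19:45 → clear.
EV3: ends Fri 19:30 at or before EV8 starts Fri 19:45 → clear.
EV5: starts Sat 10:45 at or after EV8 ends Fri 22:45 → clear.
EV6: starts Sat 21:45 at or after EV8 ends Fri 22:45 → clear.
EV7: starts Sun 13:15 at or after EV8 ends Fri 22:45 → clear.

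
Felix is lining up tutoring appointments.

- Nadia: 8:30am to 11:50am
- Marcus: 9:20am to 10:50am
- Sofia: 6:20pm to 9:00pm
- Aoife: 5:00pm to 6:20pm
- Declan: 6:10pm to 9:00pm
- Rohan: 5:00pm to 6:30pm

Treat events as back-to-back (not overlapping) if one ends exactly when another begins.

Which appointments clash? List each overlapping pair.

Sorted by start: Nadia, Marcus, Aoife, Rohan, Declan, Sofia.
Marcus starts before Nadia ends → Nadia and Marcus overlap.
Aoife starts after Nadia ends — done with Nadia.
Aoife starts after Marcus ends — done with Marcus.
Rohan starts before Aoife ends → Aoife and Rohan overlap.
Declan starts before Aoife ends → Aoife and Declan overlap.
Sofia starts exactly when Aoife ends (back-to-back, no overlap).
Declan starts before Rohan ends → Rohan and Declan overlap.
Sofia starts before Rohan ends → Rohan and Sofia overlap.
Sofia starts before Declan ends → Declan and Sofia overlap.

Aoife & Declan, Aoife & Rohan, Declan & Rohan, Declan & Sofia, Marcus & Nadia, Rohan & Sofia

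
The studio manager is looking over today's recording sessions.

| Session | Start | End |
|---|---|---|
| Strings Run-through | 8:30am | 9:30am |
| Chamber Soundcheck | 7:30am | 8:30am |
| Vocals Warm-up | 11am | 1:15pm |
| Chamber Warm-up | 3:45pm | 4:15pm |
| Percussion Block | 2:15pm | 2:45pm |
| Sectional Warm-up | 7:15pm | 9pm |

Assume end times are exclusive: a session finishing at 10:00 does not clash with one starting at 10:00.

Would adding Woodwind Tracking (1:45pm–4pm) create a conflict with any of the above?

Chamber Soundcheck: ends 8:30am at or before Woodwind Tracking starts 1:45pm → clear.
Strings Run-through: ends 9:30am at or before Woodwind Tracking starts 1:45pm → clear.
Vocals Warm-up: ends 1:15pm at or before Woodwind Tracking starts 1:45pm → clear.
Percussion Block: starts 2:15pm before Woodwind Tracking ends 4pm, and ends 2:45pm after Woodwind Tracking starts 1:45pm → overlap.
Chamber Warm-up: starts 3:45pm before Woodwind Tracking ends 4pm, and ends 4:15pm after Woodwind Tracking starts 1:45pm → overlap.
Sectional Warm-up: starts 7:15pm at or after Woodwind Tracking ends 4pm → clear.
Woodwind Tracking overlaps Chamber Warm-up, Percussion Block.

Yes — it overlaps Chamber Warm-up, Percussion Block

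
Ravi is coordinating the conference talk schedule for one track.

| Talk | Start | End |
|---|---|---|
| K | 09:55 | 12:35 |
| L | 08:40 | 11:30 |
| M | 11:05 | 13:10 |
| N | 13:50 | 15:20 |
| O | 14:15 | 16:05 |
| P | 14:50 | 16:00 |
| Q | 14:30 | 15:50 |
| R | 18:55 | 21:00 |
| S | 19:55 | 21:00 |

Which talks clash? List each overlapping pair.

Check each pair: they overlap iff neither finishes before the other starts.
Sorted by start: L, K, M, N, O, Q, P, R, S.
K starts before L ends → L and K overlap.
M starts before L ends → L and M overlap.
N starts after L ends; L is clear from here.
M starts before K ends → K and M overlap.
N starts after K ends; K is clear from here.
N starts after M ends; M is clear from here.
O starts before N ends → N and O overlap.
Q starts before N ends → N and Q overlap.
P starts before N ends → N and P overlap.
R starts after N ends; N is clear from here.
Q starts before O ends → O and Q overlap.
P starts before O ends → O and P overlap.
R starts after O ends; O is clear from here.
P starts before Q ends → Q and P overlap.
R starts after Q ends; Q is clear from here.
R starts after P ends; P is clear from here.
S starts before R ends → R and S overlap.

K & L, K & M, L & M, N & O, N & P, N & Q, O & P, O & Q, P & Q, R & S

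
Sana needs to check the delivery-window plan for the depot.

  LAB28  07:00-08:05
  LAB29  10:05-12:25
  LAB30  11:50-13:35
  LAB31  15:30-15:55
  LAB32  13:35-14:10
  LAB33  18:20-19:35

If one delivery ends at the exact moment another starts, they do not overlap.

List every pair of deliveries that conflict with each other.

LAB29 & LAB30

Sorted by start: LAB28, LAB29, LAB30, LAB32, LAB31, LAB33.
LAB29 starts after LAB28 ends, so nothing later overlaps LAB28 either.
LAB30 starts before LAB29 ends → LAB29 and LAB30 overlap.
LAB32 starts after LAB29 ends, so nothing later overlaps LAB29 either.
LAB32 starts exactly when LAB30 ends (back-to-back, no overlap), so nothing later overlaps LAB30 either.
LAB31 starts after LAB32 ends, so nothing later overlaps LAB32 either.
LAB33 starts after LAB31 ends.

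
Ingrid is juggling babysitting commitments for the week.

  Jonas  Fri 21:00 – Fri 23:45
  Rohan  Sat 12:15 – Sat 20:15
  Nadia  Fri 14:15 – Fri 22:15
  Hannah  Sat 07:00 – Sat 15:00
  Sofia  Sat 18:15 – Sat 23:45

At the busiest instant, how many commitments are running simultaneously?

2

Sort all start/end points and keep a running count:
Fri 14:15 start Nadia → 1
Fri 21:00 start Jonas → 2
Fri 22:15 end Nadia → 1
Fri 23:45 end Jonas → 0
Sat 07:00 start Hannah → 1
Sat 12:15 start Rohan → 2
Sat 15:00 end Hannah → 1
Sat 18:15 start Sofia → 2
Sat 20:15 end Rohan → 1
Sat 23:45 end Sofia → 0
Peak is 2, at Fri 21:00 (Jonas, Nadia).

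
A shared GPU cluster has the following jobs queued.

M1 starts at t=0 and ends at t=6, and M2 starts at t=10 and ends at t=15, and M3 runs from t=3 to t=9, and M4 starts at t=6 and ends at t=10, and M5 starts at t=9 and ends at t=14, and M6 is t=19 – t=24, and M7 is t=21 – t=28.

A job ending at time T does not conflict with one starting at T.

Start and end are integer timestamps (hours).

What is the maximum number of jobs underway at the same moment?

2

Sort all start/end points and keep a running count:
t=0 start M1 → 1
t=3 start M3 → 2
t=6 end M1 → 1
t=6 start M4 → 2
t=9 end M3 → 1
t=9 start M5 → 2
t=10 end M4 → 1
t=10 start M2 → 2
t=14 end M5 → 1
t=15 end M2 → 0
t=19 start M6 → 1
t=21 start M7 → 2
t=24 end M6 → 1
t=28 end M7 → 0
Peak is 2, at t=3 (M1, M3).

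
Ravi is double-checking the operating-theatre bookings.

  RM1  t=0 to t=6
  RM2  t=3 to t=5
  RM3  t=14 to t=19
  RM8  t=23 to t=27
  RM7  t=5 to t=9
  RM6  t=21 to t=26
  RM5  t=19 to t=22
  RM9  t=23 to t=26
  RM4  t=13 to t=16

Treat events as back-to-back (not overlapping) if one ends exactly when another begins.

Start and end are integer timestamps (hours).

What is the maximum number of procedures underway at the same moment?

Walk through starts and ends in time order (an end at T is processed before a start at T):
t=0 start RM1 → 1
t=3 start RM2 → 2
t=5 end RM2 → 1
t=5 start RM7 → 2
t=6 end RM1 → 1
t=9 end RM7 → 0
t=13 start RM4 → 1
t=14 start RM3 → 2
t=16 end RM4 → 1
t=19 end RM3 → 0
t=19 start RM5 → 1
t=21 start RM6 → 2
t=22 end RM5 → 1
t=23 start RM8 → 2
t=23 start RM9 → 3
t=26 end RM6 → 2
t=26 end RM9 → 1
t=27 end RM8 → 0
Peak is 3, at t=23 (RM6, RM8, RM9).

3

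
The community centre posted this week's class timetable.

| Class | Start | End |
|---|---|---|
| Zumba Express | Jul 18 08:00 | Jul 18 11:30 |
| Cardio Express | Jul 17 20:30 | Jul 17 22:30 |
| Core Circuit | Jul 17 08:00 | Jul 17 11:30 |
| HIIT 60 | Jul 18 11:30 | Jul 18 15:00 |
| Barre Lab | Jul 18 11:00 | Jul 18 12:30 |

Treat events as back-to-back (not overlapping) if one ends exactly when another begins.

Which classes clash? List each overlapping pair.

Check each pair: they overlap iff neither finishes before the other starts.
Sorted by start: Core Circuit, Cardio Express, Zumba Express, Barre Lab, HIIT 60.
Cardio Express starts after Core Circuit ends, so Core Circuit has no further overlaps.
Zumba Express starts after Cardio Express ends, so Cardio Express has no further overlaps.
Barre Lab starts before Zumba Express ends → Zumba Express and Barre Lab overlap.
HIIT 60 starts exactly when Zumba Express ends (back-to-back, no overlap).
HIIT 60 starts before Barre Lab ends → Barre Lab and HIIT 60 overlap.

Barre Lab & HIIT 60, Barre Lab & Zumba Express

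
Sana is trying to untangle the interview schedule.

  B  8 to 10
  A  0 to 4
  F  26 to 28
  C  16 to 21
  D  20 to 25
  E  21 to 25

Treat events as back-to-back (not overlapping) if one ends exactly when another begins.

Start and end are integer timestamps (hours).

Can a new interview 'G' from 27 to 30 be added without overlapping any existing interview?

No — it overlaps F

A: ends 4 at or before G starts 27 → clear.
B: ends 10 at or before G starts 27 → clear.
C: ends 21 at or before G starts 27 → clear.
D: ends 25 at or before G starts 27 → clear.
E: ends 25 at or before G starts 27 → clear.
F: starts 26 before G ends 30, and ends 28 after G starts 27 → overlap.
G overlaps F.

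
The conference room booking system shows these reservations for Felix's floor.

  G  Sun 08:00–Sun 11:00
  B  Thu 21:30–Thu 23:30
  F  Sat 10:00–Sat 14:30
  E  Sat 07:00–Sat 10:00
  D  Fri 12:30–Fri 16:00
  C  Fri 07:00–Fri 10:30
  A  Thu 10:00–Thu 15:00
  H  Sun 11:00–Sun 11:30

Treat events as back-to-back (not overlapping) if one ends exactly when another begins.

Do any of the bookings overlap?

No

Sorted by start: A, B, C, D, E, F, G, H.
B starts after A ends, so nothing later overlaps A either.
C starts after B ends, so nothing later overlaps B either.
D starts after C ends, so nothing later overlaps C either.
E starts after D ends, so nothing later overlaps D either.
F starts exactly when E ends (back-to-back, no overlap), so nothing later overlaps E either.
G starts after F ends, so nothing later overlaps F either.
H starts exactly when G ends (back-to-back, no overlap).
Every pair is clear; the schedule has no overlaps.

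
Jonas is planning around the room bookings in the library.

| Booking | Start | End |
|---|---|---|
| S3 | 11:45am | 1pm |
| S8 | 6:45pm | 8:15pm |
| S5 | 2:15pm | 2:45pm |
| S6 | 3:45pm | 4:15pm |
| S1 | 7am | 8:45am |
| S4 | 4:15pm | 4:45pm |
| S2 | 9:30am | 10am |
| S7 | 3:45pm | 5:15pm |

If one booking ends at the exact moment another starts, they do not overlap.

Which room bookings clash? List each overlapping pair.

Sorted by start: S1, S2, S3, S5, S6, S7, S4, S8.
S2 starts after S1 ends — done with S1.
S3 starts after S2 ends — done with S2.
S5 starts after S3 ends — done with S3.
S6 starts after S5 ends — done with S5.
S7 starts before S6 ends → S6 and S7 overlap.
S4 starts exactly when S6 ends (back-to-back, no overlap) — done with S6.
S4 starts before S7 ends → S7 and S4 overlap.
S8 starts after S7 ends.
S8 starts after S4 ends.

S4 & S7, S6 & S7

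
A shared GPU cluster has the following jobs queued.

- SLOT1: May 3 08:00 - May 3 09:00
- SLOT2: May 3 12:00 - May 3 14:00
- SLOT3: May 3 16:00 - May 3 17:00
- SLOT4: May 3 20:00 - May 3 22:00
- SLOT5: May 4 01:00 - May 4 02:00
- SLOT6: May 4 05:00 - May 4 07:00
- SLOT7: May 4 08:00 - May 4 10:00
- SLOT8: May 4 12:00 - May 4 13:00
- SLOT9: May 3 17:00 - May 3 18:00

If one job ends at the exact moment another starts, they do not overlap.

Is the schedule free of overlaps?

Check each pair: they overlap iff neither finishes before the other starts.
Sorted by start: SLOT1, SLOT2, SLOT3, SLOT9, SLOT4, SLOT5, SLOT6, SLOT7, SLOT8.
SLOT2 starts after SLOT1 ends — done with SLOT1.
SLOT3 starts after SLOT2 ends — done with SLOT2.
SLOT9 starts exactly when SLOT3 ends (back-to-back, no overlap) — done with SLOT3.
SLOT4 starts after SLOT9 ends — done with SLOT9.
SLOT5 starts after SLOT4 ends — done with SLOT4.
SLOT6 starts after SLOT5 ends — done with SLOT5.
SLOT7 starts after SLOT6 ends — done with SLOT6.
SLOT8 starts after SLOT7 ends.
Every pair is clear; the schedule has no overlaps.

Yes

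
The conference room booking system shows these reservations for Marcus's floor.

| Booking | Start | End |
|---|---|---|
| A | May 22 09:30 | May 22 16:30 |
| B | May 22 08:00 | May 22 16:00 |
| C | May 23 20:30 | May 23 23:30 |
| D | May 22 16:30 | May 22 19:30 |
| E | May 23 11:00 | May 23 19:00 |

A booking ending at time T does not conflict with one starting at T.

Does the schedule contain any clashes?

Yes

Check each pair: they overlap iff neither finishes before the other starts.
Sorted by start: B, A, D, E, C.
A starts before B ends → B and A overlap.
That's a conflict, so the schedule is not conflict-free.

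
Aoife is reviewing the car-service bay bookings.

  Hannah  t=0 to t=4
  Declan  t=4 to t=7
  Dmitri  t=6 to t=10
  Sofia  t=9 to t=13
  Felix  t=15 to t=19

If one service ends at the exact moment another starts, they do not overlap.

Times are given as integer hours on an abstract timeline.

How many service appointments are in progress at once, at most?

Sweep the timeline, counting +1 at each start and −1 at each end (ends before starts at a tie):
t=0 start Hannah → 1
t=4 end Hannah → 0
t=4 start Declan → 1
t=6 start Dmitri → 2
t=7 end Declan → 1
t=9 start Sofia → 2
t=10 end Dmitri → 1
t=13 end Sofia → 0
t=15 start Felix → 1
t=19 end Felix → 0
Peak is 2, at t=6 (Declan, Dmitri).

2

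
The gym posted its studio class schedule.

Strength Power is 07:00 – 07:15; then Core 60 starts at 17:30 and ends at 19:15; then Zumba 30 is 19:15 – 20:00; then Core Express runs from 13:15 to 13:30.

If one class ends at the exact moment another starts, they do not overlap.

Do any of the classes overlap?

No

Sorted by start: Strength Power, Core Express, Core 60, Zumba 30.
Core Express starts after Strength Power ends, so Strength Power has no further overlaps.
Core 60 starts after Core Express ends, so Core Express has no further overlaps.
Zumba 30 starts exactly when Core 60 ends (back-to-back, no overlap).
Every pair is clear; the schedule has no overlaps.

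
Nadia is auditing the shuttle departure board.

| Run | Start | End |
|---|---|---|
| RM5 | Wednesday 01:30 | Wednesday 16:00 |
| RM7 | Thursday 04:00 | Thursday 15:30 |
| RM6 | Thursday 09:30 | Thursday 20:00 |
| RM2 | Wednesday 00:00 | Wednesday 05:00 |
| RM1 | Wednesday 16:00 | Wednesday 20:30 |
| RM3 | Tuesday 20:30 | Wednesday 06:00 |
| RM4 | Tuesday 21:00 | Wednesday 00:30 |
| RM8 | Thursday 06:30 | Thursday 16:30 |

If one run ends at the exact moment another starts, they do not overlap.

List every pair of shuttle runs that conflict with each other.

RM2 & RM3, RM2 & RM4, RM2 & RM5, RM3 & RM4, RM3 & RM5, RM6 & RM7, RM6 & RM8, RM7 & RM8

Sorted by start: RM3, RM4, RM2, RM5, RM1, RM7, RM8, RM6.
RM4 starts before RM3 ends → RM3 and RM4 overlap.
RM2 starts before RM3 ends → RM3 and RM2 overlap.
RM5 starts before RM3 ends → RM3 and RM5 overlap.
RM1 starts after RM3 ends, so nothing later overlaps RM3 either.
RM2 starts before RM4 ends → RM4 and RM2 overlap.
RM5 starts after RM4 ends, so nothing later overlaps RM4 either.
RM5 starts before RM2 ends → RM2 and RM5 overlap.
RM1 starts after RM2 ends, so nothing later overlaps RM2 either.
RM1 starts exactly when RM5 ends (back-to-back, no overlap), so nothing later overlaps RM5 either.
RM7 starts after RM1 ends, so nothing later overlaps RM1 either.
RM8 starts before RM7 ends → RM7 and RM8 overlap.
RM6 starts before RM7 ends → RM7 and RM6 overlap.
RM6 starts before RM8 ends → RM8 and RM6 overlap.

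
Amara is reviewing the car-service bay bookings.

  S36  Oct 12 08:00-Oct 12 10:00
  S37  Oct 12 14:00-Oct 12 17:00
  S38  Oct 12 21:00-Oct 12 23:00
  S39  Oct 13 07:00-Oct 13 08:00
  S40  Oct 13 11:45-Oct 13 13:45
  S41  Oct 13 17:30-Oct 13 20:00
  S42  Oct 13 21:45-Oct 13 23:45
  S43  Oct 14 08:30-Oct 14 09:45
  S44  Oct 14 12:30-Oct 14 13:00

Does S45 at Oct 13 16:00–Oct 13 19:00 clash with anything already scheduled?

S36: ends Oct 12 10:00 at or before S45 starts Oct 13 16:00 → clear.
S37: ends Oct 12 17:00 at or before S45 starts Oct 13 16:00 → clear.
S38: ends Oct 12 23:00 at or before S45 starts Oct 13 16:00 → clear.
S39: ends Oct 13 08:00 at or before S45 starts Oct 13 16:00 → clear.
S40: ends Oct 13 13:45 at or before S45 starts Oct 13 16:00 → clear.
S41: starts Oct 13 17:30 before S45 ends Oct 13 19:00, and ends Oct 13 20:00 after S45 starts Oct 13 16:00 → overlap.
S42: starts Oct 13 21:45 at or after S45 ends Oct 13 19:00 → clear.
S43: starts Oct 14 08:30 at or after S45 ends Oct 13 19:00 → clear.
S44: starts Oct 14 12:30 at or after S45 ends Oct 13 19:00 → clear.
S45 overlaps S41.

Yes — it overlaps S41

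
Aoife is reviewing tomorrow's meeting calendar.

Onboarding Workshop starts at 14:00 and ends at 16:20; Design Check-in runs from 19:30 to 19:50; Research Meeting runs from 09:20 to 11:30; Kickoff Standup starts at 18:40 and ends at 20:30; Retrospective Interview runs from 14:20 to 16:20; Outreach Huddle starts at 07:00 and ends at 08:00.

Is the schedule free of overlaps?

Two intervals overlap when each starts before the other ends.
Sorted by start: Outreach Huddle, Research Meeting, Onboarding Workshop, Retrospective Interview, Kickoff Standup, Design Check-in.
Research Meeting starts after Outreach Huddle ends — done with Outreach Huddle.
Onboarding Workshop starts after Research Meeting ends — done with Research Meeting.
Retrospective Interview starts before Onboarding Workshop ends → Onboarding Workshop and Retrospective Interview overlap.
That's a conflict, so the schedule is not conflict-free.

No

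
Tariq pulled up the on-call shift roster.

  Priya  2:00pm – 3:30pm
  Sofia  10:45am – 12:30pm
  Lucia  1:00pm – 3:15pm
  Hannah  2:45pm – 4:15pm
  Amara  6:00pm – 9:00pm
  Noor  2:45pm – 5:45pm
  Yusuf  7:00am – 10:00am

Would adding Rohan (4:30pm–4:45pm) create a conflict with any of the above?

Yusuf: ends 10:00am at or before Rohan starts 4:30pm → clear.
Sofia: ends 12:30pm at or before Rohan starts 4:30pm → clear.
Lucia: ends 3:15pm at or before Rohan starts 4:30pm → clear.
Priya: ends 3:30pm at or before Rohan starts 4:30pm → clear.
Noor: starts 2:45pm before Rohan ends 4:45pm, and ends 5:45pm after Rohan starts 4:30pm → overlap.
Hannah: ends 4:15pm at or before Rohan starts 4:30pm → clear.
Amara: starts 6:00pm at or after Rohan ends 4:45pm → clear.
Rohan overlaps Noor.

Yes — it overlaps Noor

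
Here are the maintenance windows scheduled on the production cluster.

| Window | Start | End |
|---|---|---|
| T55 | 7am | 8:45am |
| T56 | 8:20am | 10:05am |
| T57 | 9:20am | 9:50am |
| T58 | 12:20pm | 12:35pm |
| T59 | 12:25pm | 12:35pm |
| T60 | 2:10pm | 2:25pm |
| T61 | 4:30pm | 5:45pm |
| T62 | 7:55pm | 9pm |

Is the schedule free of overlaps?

No

Two intervals overlap when each starts before the other ends.
Sorted by start: T55, T56, T57, T58, T59, T60, T61, T62.
T56 starts before T55 ends → T55 and T56 overlap.
That's a conflict, so the schedule is not conflict-free.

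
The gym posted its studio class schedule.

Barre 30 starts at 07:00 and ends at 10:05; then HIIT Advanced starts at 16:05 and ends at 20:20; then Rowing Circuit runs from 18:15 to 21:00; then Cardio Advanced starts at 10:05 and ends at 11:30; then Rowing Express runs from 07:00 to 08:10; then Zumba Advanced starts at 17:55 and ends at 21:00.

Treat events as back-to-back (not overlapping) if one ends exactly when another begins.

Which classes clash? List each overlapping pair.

Barre 30 & Rowing Express, HIIT Advanced & Rowing Circuit, HIIT Advanced & Zumba Advanced, Rowing Circuit & Zumba Advanced

Check each pair: they overlap iff neither finishes before the other starts.
Sorted by start: Barre 30, Rowing Express, Cardio Advanced, HIIT Advanced, Zumba Advanced, Rowing Circuit.
Rowing Express starts before Barre 30 ends → Barre 30 and Rowing Express overlap.
Cardio Advanced starts exactly when Barre 30 ends (back-to-back, no overlap), so nothing later overlaps Barre 30 either.
Cardio Advanced starts after Rowing Express ends, so nothing later overlaps Rowing Express either.
HIIT Advanced starts after Cardio Advanced ends, so nothing later overlaps Cardio Advanced either.
Zumba Advanced starts before HIIT Advanced ends → HIIT Advanced and Zumba Advanced overlap.
Rowing Circuit starts before HIIT Advanced ends → HIIT Advanced and Rowing Circuit overlap.
Rowing Circuit starts before Zumba Advanced ends → Zumba Advanced and Rowing Circuit overlap.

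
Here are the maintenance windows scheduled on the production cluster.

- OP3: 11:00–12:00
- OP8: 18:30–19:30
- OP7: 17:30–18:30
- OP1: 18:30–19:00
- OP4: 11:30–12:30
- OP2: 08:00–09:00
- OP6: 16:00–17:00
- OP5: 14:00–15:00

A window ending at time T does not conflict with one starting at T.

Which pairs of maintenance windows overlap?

Two intervals overlap when each starts before the other ends.
Sorted by start: OP2, OP3, OP4, OP5, OP6, OP7, OP1, OP8.
OP3 starts after OP2 ends, so nothing later overlaps OP2 either.
OP4 starts before OP3 ends → OP3 and OP4 overlap.
OP5 starts after OP3 ends, so nothing later overlaps OP3 either.
OP5 starts after OP4 ends, so nothing later overlaps OP4 either.
OP6 starts after OP5 ends, so nothing later overlaps OP5 either.
OP7 starts after OP6 ends, so nothing later overlaps OP6 either.
OP1 starts exactly when OP7 ends (back-to-back, no overlap), so nothing later overlaps OP7 either.
OP8 starts before OP1 ends → OP1 and OP8 overlap.

OP1 & OP8, OP3 & OP4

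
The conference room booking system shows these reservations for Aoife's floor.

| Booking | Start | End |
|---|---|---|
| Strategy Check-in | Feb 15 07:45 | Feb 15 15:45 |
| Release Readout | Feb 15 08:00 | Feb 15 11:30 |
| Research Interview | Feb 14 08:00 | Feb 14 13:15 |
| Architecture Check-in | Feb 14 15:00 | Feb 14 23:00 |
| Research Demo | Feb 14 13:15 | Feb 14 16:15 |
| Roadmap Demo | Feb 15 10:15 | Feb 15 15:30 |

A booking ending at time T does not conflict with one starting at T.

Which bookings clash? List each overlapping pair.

Sorted by start: Research Interview, Research Demo, Architecture Check-in, Strategy Check-in, Release Readout, Roadmap Demo.
Research Demo starts exactly when Research Interview ends (back-to-back, no overlap) — done with Research Interview.
Architecture Check-in starts before Research Demo ends → Research Demo and Architecture Check-in overlap.
Strategy Check-in starts after Research Demo ends — done with Research Demo.
Strategy Check-in starts after Architecture Check-in ends — done with Architecture Check-in.
Release Readout starts before Strategy Check-in ends → Strategy Check-in and Release Readout overlap.
Roadmap Demo starts before Strategy Check-in ends → Strategy Check-in and Roadmap Demo overlap.
Roadmap Demo starts before Release Readout ends → Release Readout and Roadmap Demo overlap.

Architecture Check-in & Research Demo, Release Readout & Roadmap Demo, Release Readout & Strategy Check-in, Roadmap Demo & Strategy Check-in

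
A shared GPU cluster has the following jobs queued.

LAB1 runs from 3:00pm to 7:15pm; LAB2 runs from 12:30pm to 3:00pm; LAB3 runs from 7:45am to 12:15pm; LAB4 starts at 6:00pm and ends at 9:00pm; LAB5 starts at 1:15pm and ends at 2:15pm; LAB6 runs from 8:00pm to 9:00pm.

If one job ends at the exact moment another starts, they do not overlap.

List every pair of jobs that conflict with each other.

Sorted by start: LAB3, LAB2, LAB5, LAB1, LAB4, LAB6.
LAB2 starts after LAB3 ends — done with LAB3.
LAB5 starts before LAB2 ends → LAB2 and LAB5 overlap.
LAB1 starts exactly when LAB2 ends (back-to-back, no overlap) — done with LAB2.
LAB1 starts after LAB5 ends — done with LAB5.
LAB4 starts before LAB1 ends → LAB1 and LAB4 overlap.
LAB6 starts after LAB1 ends.
LAB6 starts before LAB4 ends → LAB4 and LAB6 overlap.

LAB1 & LAB4, LAB2 & LAB5, LAB4 & LAB6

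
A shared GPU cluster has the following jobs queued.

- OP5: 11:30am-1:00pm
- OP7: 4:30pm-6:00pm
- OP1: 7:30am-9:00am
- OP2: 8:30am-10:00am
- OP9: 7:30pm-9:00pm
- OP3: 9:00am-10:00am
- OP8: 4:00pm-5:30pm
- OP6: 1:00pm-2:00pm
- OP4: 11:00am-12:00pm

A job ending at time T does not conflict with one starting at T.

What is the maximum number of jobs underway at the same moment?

Walk through starts and ends in time order (an end at T is processed before a start at T):
7:30am start OP1 → 1
8:30am start OP2 → 2
9:00am end OP1 → 1
9:00am start OP3 → 2
10:00am end OP2 → 1
10:00am end OP3 → 0
11:00am start OP4 → 1
11:30am start OP5 → 2
12:00pm end OP4 → 1
1:00pm end OP5 → 0
1:00pm start OP6 → 1
2:00pm end OP6 → 0
4:00pm start OP8 → 1
4:30pm start OP7 → 2
5:30pm end OP8 → 1
6:00pm end OP7 → 0
7:30pm start OP9 → 1
9:00pm end OP9 → 0
Peak is 2, at 8:30am (OP1, OP2).

2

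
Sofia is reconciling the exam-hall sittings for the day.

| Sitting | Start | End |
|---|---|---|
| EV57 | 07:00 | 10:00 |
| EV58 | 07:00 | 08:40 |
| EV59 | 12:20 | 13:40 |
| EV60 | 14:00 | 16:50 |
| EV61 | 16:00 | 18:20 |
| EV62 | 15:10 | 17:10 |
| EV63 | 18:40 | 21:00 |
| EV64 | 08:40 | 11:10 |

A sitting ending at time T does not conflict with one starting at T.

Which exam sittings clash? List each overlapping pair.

Sorted by start: EV57, EV58, EV64, EV59, EV60, EV62, EV61, EV63.
EV58 starts before EV57 ends → EV57 and EV58 overlap.
EV64 starts before EV57 ends → EV57 and EV64 overlap.
EV59 starts after EV57 ends, so nothing later overlaps EV57 either.
EV64 starts exactly when EV58 ends (back-to-back, no overlap), so nothing later overlaps EV58 either.
EV59 starts after EV64 ends, so nothing later overlaps EV64 either.
EV60 starts after EV59 ends, so nothing later overlaps EV59 either.
EV62 starts before EV60 ends → EV60 and EV62 overlap.
EV61 starts before EV60 ends → EV60 and EV61 overlap.
EV63 starts after EV60 ends.
EV61 starts before EV62 ends → EV62 and EV61 overlap.
EV63 starts after EV62 ends.
EV63 starts after EV61 ends.

EV57 & EV58, EV57 & EV64, EV60 & EV61, EV60 & EV62, EV61 & EV62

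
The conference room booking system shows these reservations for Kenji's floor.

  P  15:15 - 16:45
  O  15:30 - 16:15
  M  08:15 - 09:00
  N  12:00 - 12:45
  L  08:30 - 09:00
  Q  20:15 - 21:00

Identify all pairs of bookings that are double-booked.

Two intervals overlap when each starts before the other ends.
Sorted by start: M, L, N, P, O, Q.
L starts before M ends → M and L overlap.
N starts after M ends, so M has no further overlaps.
N starts after L ends, so L has no further overlaps.
P starts after N ends, so N has no further overlaps.
O starts before P ends → P and O overlap.
Q starts after P ends.
Q starts after O ends.

L & M, O & P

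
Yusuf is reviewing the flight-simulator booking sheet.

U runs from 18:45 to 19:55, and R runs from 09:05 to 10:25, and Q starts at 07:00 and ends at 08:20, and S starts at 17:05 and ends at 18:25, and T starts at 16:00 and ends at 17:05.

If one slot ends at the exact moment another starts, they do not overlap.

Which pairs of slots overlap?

no overlapping pairs

Sorted by start: Q, R, T, S, U.
R starts after Q ends — done with Q.
T starts after R ends — done with R.
S starts exactly when T ends (back-to-back, no overlap) — done with T.
U starts after S ends.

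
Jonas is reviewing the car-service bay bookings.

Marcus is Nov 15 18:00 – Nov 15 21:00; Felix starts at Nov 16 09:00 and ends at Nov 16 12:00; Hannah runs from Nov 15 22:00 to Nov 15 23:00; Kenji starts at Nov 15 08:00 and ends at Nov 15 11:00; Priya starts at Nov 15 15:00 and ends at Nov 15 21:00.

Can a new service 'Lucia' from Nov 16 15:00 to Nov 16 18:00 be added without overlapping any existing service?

Kenji: ends Nov 15 11:00 at or before Lucia starts Nov 16 15:00 → clear.
Priya: ends Nov 15 21:00 at or before Lucia starts Nov 16 15:00 → clear.
Marcus: ends Nov 15 21:00 at or before Lucia starts Nov 16 15:00 → clear.
Hannah: ends Nov 15 23:00 at or before Lucia starts Nov 16 15:00 → clear.
Felix: ends Nov 16 12:00 at or before Lucia starts Nov 16 15:00 → clear.

Yes — the slot is free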